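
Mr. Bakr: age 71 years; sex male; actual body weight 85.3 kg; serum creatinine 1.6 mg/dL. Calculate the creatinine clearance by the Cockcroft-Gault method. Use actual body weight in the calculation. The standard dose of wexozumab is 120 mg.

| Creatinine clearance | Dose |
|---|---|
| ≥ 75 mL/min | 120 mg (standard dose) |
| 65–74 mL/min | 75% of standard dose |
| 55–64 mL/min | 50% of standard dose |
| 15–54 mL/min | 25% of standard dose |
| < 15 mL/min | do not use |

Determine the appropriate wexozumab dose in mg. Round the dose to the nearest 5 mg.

CrCl = (140 − 71) × 85.3 / (72 × 1.6) = 5885.7 / 115.20 ≈ 51.1 mL/min
CrCl ≈ 51 mL/min → bracket 15–54 mL/min.
25% of 120 mg = 30 mg

30 mg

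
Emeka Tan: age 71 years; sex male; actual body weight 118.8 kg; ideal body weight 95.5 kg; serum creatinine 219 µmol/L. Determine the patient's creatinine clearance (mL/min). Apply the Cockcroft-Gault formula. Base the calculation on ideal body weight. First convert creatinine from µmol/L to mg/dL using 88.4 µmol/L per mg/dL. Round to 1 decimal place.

SCr = 219 / 88.4 = 2.477 mg/dL
CrCl = (140 − 71) × 95.5 / (72 × 2.477) = 6589.5 / 178.34 ≈ 36.9 mL/min

36.9 mL/min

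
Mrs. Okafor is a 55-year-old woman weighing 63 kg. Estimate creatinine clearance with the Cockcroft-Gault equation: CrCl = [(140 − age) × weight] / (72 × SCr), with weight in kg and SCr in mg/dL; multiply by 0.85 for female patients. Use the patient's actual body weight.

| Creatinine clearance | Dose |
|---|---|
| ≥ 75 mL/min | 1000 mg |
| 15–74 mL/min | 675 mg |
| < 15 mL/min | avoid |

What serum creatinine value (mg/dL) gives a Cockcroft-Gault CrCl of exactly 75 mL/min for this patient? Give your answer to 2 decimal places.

Standard dose requires CrCl ≥ 75 mL/min.
Set (140 − 55) × 63 × 0.85 / (72 × SCr) = 75
SCr = (140 − 55) × 63 × 0.85 / (72 × 75) = 0.843 mg/dL

0.84 mg/dL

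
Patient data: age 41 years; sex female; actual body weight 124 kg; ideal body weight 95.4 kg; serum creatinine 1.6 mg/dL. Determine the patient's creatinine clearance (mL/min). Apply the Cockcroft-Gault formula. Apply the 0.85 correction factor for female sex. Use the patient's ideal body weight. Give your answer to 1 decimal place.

69.7 mL/min

CrCl = (140 − 41) × 95.4 / (72 × 1.6) × 0.85 = 9444.6 / 115.20 × 0.85 ≈ 69.7 mL/min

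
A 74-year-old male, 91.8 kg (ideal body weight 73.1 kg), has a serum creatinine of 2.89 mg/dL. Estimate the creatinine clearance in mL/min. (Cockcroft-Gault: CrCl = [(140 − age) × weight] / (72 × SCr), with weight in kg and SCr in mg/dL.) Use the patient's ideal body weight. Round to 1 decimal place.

CrCl = (140 − 74) × 73.1 / (72 × 2.89) = 4824.6 / 208.08 ≈ 23.2 mL/min

23.2 mL/min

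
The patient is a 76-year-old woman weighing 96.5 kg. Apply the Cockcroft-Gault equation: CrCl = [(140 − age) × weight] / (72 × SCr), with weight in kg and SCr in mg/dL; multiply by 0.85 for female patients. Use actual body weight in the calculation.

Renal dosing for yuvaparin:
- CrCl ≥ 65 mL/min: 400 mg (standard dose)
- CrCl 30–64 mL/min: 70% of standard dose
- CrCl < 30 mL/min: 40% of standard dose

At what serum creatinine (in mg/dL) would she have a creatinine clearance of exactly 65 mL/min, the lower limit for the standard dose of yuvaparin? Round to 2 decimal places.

1.12 mg/dL

Standard dose requires CrCl ≥ 65 mL/min.
Set (140 − 76) × 96.5 × 0.85 / (72 × SCr) = 65
SCr = (140 − 76) × 96.5 × 0.85 / (72 × 65) = 1.122 mg/dL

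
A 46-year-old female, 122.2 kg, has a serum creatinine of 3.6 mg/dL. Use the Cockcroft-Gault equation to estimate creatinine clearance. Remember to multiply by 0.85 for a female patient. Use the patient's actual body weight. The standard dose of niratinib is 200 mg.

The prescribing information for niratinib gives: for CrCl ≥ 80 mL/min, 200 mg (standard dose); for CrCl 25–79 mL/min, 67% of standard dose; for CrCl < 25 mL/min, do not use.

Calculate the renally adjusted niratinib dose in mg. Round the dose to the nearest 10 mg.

130 mg

CrCl = (140 − 46) × 122.2 / (72 × 3.6) × 0.85 = 11486.8 / 259.20 × 0.85 ≈ 37.7 mL/min
CrCl ≈ 38 mL/min → bracket 25–79 mL/min.
67% of 200 mg = 134 mg → 130 mg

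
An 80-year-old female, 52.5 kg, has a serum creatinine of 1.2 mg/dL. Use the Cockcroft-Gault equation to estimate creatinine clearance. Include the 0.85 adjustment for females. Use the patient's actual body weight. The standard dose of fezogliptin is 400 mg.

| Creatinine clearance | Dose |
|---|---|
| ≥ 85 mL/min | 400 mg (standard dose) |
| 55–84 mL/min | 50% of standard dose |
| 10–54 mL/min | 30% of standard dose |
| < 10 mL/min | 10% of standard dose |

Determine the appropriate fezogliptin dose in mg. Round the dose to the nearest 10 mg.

CrCl = (140 − 80) × 52.5 / (72 × 1.2) × 0.85 = 3150.0 / 86.40 × 0.85 ≈ 31.0 mL/min
CrCl ≈ 31 mL/min → bracket 10–54 mL/min.
30% of 400 mg = 120 mg

120 mg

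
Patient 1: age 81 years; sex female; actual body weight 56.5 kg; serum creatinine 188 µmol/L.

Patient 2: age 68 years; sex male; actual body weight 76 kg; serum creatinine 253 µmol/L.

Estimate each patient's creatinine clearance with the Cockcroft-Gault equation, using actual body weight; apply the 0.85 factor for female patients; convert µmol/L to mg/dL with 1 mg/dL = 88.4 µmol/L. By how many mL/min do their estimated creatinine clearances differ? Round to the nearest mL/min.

8 mL/min

Patient 1: SCr = 188 / 88.4 = 2.127 mg/dL
Patient 1: CrCl = (140 − 81) × 56.5 / (72 × 2.127) × 0.85 = 3333.5 / 153.14 × 0.85 ≈ 18.5 mL/min
Patient 2: SCr = 253 / 88.4 = 2.862 mg/dL
Patient 2: CrCl = (140 − 68) × 76 / (72 × 2.862) = 5472.0 / 206.06 ≈ 26.6 mL/min
|18.5 − 26.6| = 8.1 mL/min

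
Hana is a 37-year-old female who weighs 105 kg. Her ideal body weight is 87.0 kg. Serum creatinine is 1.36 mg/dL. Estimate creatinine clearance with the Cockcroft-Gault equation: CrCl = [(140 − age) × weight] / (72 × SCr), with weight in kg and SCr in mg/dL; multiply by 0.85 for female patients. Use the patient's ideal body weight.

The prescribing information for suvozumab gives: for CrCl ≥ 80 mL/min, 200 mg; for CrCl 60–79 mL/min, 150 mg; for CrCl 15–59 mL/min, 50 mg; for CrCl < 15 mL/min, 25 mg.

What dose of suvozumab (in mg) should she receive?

150 mg

CrCl = (140 − 37) × 87 / (72 × 1.36) × 0.85 = 8961.0 / 97.92 × 0.85 ≈ 77.8 mL/min
CrCl ≈ 78 mL/min → bracket 60–79 mL/min.
Dose for this bracket: 150 mg.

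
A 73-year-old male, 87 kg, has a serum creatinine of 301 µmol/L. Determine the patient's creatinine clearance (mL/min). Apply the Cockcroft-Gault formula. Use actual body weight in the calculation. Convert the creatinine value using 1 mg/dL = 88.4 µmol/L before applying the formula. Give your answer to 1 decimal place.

23.8 mL/min

SCr = 301 / 88.4 = 3.405 mg/dL
CrCl = (140 − 73) × 87 / (72 × 3.405) = 5829.0 / 245.16 ≈ 23.8 mL/min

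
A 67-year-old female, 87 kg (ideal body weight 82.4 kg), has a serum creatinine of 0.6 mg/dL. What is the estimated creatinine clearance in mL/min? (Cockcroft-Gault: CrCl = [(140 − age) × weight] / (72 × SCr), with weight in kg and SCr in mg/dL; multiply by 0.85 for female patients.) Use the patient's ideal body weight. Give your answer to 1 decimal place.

CrCl = (140 − 67) × 82.4 / (72 × 0.6) × 0.85 = 6015.2 / 43.20 × 0.85 ≈ 118.4 mL/min

118.4 mL/min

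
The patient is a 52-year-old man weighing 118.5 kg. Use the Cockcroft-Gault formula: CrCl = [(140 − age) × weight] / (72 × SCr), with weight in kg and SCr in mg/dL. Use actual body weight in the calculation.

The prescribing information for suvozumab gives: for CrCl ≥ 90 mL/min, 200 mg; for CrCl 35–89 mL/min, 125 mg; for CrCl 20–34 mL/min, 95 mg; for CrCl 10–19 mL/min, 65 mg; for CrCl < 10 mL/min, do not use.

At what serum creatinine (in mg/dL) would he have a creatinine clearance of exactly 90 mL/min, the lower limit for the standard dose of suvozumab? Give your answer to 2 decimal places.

Standard dose requires CrCl ≥ 90 mL/min.
Set (140 − 52) × 118.5 / (72 × SCr) = 90
SCr = (140 − 52) × 118.5 / (72 × 90) = 1.609 mg/dL

1.61 mg/dL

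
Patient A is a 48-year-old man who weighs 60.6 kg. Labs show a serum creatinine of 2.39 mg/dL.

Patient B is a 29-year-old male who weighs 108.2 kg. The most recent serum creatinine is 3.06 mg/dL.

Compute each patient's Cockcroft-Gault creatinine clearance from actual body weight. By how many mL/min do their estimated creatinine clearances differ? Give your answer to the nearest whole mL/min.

Patient A: CrCl = (140 − 48) × 60.6 / (72 × 2.39) = 5575.2 / 172.08 ≈ 32.4 mL/min
Patient B: CrCl = (140 − 29) × 108.2 / (72 × 3.06) = 12010.2 / 220.32 ≈ 54.5 mL/min
|32.4 − 54.5| = 22.1 mL/min

22 mL/min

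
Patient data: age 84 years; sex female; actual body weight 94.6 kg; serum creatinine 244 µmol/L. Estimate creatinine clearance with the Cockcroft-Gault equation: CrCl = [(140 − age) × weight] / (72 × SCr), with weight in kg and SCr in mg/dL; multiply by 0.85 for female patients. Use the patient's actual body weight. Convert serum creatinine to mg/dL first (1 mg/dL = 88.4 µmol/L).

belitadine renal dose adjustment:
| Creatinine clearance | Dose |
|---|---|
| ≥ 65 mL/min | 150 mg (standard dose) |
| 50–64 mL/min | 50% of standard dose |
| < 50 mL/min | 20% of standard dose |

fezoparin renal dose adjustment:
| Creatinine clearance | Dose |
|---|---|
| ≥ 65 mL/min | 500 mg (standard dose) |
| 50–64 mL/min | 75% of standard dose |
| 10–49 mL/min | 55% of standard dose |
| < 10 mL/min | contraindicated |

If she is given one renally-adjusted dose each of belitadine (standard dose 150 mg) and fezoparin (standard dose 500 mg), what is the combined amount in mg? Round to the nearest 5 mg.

305 mg

SCr = 244 / 88.4 = 2.76 mg/dL
CrCl = (140 − 84) × 94.6 / (72 × 2.76) × 0.85 = 5297.6 / 198.72 × 0.85 ≈ 22.7 mL/min
CrCl ≈ 23 mL/min.
belitadine: < 50 mL/min → 20% of 150 mg = 30 mg.
fezoparin: 10–49 mL/min → 55% of 500 mg = 275 mg.
Total = 30 + 275 = 305 mg.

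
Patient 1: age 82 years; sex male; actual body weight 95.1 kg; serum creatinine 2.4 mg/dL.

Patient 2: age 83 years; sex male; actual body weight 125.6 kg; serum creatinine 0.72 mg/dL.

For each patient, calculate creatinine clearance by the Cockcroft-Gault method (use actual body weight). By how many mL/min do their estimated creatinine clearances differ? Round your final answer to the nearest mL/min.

Patient 1: CrCl = (140 − 82) × 95.1 / (72 × 2.4) = 5515.8 / 172.80 ≈ 31.9 mL/min
Patient 2: CrCl = (140 − 83) × 125.6 / (72 × 0.72) = 7159.2 / 51.84 ≈ 138.1 mL/min
|31.9 − 138.1| = 106.2 mL/min

106 mL/min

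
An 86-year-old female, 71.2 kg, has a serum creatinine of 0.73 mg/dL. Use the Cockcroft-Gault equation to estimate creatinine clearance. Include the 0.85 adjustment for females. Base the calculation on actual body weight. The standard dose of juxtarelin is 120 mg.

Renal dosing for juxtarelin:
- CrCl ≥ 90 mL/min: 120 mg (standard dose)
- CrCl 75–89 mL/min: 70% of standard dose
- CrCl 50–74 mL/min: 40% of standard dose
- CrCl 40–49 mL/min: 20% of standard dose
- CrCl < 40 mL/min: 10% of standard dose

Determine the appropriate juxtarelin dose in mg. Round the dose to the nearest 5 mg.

50 mg

CrCl = (140 − 86) × 71.2 / (72 × 0.73) × 0.85 = 3844.8 / 52.56 × 0.85 ≈ 62.2 mL/min
CrCl ≈ 62 mL/min → bracket 50–74 mL/min.
40% of 120 mg = 48 mg → 50 mg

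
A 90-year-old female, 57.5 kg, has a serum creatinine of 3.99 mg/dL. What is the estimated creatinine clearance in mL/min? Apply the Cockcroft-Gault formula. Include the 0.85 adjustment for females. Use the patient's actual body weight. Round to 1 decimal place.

8.5 mL/min

CrCl = (140 − 90) × 57.5 / (72 × 3.99) × 0.85 = 2875.0 / 287.28 × 0.85 ≈ 8.5 mL/min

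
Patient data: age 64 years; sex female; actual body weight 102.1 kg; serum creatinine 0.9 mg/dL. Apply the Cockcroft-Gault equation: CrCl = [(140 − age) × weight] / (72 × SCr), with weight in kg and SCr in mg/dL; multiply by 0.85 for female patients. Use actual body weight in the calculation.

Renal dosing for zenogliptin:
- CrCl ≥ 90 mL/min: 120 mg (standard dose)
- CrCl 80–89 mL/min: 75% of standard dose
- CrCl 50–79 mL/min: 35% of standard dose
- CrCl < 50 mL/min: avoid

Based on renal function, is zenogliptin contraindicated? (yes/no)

no

CrCl = (140 − 64) × 102.1 / (72 × 0.9) × 0.85 = 7759.6 / 64.80 × 0.85 ≈ 101.8 mL/min
CrCl ≈ 102 mL/min, which is ≥ 50 mL/min.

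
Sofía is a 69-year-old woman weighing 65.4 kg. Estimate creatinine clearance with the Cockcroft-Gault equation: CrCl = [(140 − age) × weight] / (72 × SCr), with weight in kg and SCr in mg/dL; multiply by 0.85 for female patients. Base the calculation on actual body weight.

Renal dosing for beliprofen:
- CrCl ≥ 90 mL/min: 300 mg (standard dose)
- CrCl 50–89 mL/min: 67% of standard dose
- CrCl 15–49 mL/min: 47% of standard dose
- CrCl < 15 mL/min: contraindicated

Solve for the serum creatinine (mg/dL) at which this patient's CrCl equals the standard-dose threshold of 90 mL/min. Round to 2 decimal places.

Standard dose requires CrCl ≥ 90 mL/min.
Set (140 − 69) × 65.4 × 0.85 / (72 × SCr) = 90
SCr = (140 − 69) × 65.4 × 0.85 / (72 × 90) = 0.609 mg/dL

0.61 mg/dL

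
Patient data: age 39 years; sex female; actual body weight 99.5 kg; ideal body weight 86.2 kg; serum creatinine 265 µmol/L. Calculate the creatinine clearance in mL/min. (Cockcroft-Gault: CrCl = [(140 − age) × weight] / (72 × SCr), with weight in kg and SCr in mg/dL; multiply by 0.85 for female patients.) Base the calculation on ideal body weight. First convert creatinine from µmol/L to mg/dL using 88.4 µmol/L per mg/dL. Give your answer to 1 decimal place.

34.3 mL/min

SCr = 265 / 88.4 = 2.998 mg/dL
CrCl = (140 − 39) × 86.2 / (72 × 2.998) × 0.85 = 8706.2 / 215.86 × 0.85 ≈ 34.3 mL/min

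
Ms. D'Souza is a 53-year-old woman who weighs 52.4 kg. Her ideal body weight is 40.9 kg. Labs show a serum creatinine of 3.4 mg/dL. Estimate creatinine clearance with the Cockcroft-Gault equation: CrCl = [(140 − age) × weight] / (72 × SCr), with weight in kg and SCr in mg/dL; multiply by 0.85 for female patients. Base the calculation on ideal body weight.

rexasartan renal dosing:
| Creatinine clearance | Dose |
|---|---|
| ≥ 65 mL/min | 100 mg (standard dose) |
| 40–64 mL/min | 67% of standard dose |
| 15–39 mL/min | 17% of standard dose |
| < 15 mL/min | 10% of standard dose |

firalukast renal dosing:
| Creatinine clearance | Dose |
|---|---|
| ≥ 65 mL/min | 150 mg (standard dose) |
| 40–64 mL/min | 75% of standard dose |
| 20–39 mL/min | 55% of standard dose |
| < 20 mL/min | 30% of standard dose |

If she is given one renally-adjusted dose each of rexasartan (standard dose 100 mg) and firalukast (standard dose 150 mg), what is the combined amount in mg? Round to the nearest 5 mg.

55 mg

CrCl = (140 − 53) × 40.9 / (72 × 3.4) × 0.85 = 3558.3 / 244.80 × 0.85 ≈ 12.4 mL/min
CrCl ≈ 12 mL/min.
rexasartan: < 15 mL/min → 10% of 100 mg = 10 mg.
firalukast: < 20 mL/min → 30% of 150 mg = 45 mg.
Total = 10 + 45 = 55 mg.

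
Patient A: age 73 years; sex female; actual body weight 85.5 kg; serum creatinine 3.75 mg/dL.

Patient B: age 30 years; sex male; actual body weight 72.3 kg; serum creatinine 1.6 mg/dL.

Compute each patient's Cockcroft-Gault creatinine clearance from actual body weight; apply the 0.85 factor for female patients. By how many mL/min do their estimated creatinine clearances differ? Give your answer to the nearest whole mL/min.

51 mL/min

Patient A: CrCl = (140 − 73) × 85.5 / (72 × 3.75) × 0.85 = 5728.5 / 270.00 × 0.85 ≈ 18.0 mL/min
Patient B: CrCl = (140 − 30) × 72.3 / (72 × 1.6) = 7953.0 / 115.20 ≈ 69.0 mL/min
|18.0 − 69.0| = 51.0 mL/min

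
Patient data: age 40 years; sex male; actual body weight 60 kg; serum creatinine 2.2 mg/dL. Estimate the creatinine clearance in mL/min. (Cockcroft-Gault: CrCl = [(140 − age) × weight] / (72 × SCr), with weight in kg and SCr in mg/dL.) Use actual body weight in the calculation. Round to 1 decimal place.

37.9 mL/min

CrCl = (140 − 40) × 60 / (72 × 2.2) = 6000.0 / 158.40 ≈ 37.9 mL/min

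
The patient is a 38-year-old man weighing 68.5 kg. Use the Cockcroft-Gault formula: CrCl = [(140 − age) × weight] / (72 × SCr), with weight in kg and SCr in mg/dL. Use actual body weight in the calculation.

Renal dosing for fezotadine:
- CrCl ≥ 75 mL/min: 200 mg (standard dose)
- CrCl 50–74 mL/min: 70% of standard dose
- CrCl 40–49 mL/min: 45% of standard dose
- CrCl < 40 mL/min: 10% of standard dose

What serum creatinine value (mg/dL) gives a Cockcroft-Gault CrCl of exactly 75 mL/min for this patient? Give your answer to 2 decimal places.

1.29 mg/dL

Standard dose requires CrCl ≥ 75 mL/min.
Set (140 − 38) × 68.5 / (72 × SCr) = 75
SCr = (140 − 38) × 68.5 / (72 × 75) = 1.294 mg/dL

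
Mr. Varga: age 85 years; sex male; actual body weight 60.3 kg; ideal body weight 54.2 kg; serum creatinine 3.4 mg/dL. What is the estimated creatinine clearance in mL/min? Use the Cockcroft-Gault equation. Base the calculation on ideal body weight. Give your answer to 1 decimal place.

CrCl = (140 − 85) × 54.2 / (72 × 3.4) = 2981.0 / 244.80 ≈ 12.2 mL/min

12.2 mL/min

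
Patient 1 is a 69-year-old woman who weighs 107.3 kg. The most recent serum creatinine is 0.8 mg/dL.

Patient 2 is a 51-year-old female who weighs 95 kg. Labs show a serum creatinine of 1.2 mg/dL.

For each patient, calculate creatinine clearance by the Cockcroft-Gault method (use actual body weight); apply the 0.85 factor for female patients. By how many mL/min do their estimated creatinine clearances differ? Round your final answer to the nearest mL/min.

29 mL/min

Patient 1: CrCl = (140 − 69) × 107.3 / (72 × 0.8) × 0.85 = 7618.3 / 57.60 × 0.85 ≈ 112.4 mL/min
Patient 2: CrCl = (140 − 51) × 95 / (72 × 1.2) × 0.85 = 8455.0 / 86.40 × 0.85 ≈ 83.2 mL/min
|112.4 − 83.2| = 29.2 mL/min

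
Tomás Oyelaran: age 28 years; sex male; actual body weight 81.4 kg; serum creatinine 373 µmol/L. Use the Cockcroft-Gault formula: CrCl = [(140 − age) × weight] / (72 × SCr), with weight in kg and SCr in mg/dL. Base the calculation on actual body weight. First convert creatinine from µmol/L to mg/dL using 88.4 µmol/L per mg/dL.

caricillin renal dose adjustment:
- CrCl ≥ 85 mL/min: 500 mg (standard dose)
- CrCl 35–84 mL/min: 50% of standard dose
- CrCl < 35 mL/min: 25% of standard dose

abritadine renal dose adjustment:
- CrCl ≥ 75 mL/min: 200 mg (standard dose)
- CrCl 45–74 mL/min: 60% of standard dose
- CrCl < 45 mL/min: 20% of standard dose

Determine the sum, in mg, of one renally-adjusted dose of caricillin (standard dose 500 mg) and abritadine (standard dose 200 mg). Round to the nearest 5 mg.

165 mg

SCr = 373 / 88.4 = 4.219 mg/dL
CrCl = (140 − 28) × 81.4 / (72 × 4.219) = 9116.8 / 303.77 ≈ 30.0 mL/min
CrCl ≈ 30 mL/min.
caricillin: < 35 mL/min → 25% of 500 mg = 125 mg.
abritadine: < 45 mL/min → 20% of 200 mg = 40 mg.
Total = 125 + 40 = 165 mg.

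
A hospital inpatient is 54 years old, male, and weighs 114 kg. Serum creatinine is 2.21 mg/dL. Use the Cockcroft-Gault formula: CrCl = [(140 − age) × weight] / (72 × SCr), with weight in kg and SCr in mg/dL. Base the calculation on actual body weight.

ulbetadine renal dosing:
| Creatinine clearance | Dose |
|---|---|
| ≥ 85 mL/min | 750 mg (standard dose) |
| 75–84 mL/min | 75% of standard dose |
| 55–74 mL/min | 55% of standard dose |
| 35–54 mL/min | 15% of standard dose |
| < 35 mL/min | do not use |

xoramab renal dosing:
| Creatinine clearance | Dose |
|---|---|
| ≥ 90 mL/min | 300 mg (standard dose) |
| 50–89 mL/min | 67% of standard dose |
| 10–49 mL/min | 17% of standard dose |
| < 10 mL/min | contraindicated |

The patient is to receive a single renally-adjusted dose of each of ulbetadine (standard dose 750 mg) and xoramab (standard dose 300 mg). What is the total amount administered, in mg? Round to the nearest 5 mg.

CrCl = (140 − 54) × 114 / (72 × 2.21) = 9804.0 / 159.12 ≈ 61.6 mL/min
CrCl ≈ 62 mL/min.
ulbetadine: 55–74 mL/min → 55% of 750 mg = 412.5 mg.
xoramab: 50–89 mL/min → 67% of 300 mg = 201 mg.
Total = 412.5 + 201 = 613.5 mg.

615 mg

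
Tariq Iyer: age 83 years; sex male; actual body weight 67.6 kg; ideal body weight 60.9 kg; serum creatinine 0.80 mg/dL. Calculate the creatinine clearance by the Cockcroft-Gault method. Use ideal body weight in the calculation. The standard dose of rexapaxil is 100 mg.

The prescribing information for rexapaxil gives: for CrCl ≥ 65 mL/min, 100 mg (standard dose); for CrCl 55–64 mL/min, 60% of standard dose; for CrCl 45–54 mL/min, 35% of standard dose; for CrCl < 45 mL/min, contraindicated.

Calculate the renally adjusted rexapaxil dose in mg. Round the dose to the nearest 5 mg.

60 mg

CrCl = (140 − 83) × 60.9 / (72 × 0.8) = 3471.3 / 57.60 ≈ 60.3 mL/min
CrCl ≈ 60 mL/min → bracket 55–64 mL/min.
60% of 100 mg = 60 mg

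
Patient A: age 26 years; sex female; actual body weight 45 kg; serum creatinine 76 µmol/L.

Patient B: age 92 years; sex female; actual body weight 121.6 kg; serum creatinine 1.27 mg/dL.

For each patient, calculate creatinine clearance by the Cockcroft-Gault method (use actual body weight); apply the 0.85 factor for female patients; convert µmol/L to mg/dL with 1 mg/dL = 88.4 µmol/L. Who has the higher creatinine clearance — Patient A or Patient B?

Patient A

Patient A: SCr = 76 / 88.4 = 0.86 mg/dL
Patient A: CrCl = (140 − 26) × 45 / (72 × 0.86) × 0.85 = 5130.0 / 61.92 × 0.85 ≈ 70.4 mL/min
Patient B: CrCl = (140 − 92) × 121.6 / (72 × 1.27) × 0.85 = 5836.8 / 91.44 × 0.85 ≈ 54.3 mL/min
70.4 vs 54.3 mL/min → Patient A is higher.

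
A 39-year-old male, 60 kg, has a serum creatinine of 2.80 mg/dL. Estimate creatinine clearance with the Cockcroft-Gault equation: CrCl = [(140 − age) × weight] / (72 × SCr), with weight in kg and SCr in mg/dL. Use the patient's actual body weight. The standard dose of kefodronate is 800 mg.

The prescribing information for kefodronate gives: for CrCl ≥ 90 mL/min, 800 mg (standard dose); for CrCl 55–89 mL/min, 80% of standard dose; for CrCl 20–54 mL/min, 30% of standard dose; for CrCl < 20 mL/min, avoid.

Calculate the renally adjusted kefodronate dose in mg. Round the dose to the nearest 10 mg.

240 mg

CrCl = (140 − 39) × 60 / (72 × 2.8) = 6060.0 / 201.60 ≈ 30.1 mL/min
CrCl ≈ 30 mL/min → bracket 20–54 mL/min.
30% of 800 mg = 240 mg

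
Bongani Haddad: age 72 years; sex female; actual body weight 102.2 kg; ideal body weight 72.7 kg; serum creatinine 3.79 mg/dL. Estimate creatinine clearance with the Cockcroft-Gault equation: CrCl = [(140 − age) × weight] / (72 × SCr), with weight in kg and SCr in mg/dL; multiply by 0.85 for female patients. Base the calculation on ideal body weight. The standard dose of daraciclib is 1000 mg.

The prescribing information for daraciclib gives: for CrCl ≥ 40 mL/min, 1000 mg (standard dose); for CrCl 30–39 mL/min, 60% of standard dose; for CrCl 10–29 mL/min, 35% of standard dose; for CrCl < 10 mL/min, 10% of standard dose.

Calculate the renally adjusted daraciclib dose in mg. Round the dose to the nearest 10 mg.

CrCl = (140 − 72) × 72.7 / (72 × 3.79) × 0.85 = 4943.6 / 272.88 × 0.85 ≈ 15.4 mL/min
CrCl ≈ 15 mL/min → bracket 10–29 mL/min.
35% of 1000 mg = 350 mg

350 mg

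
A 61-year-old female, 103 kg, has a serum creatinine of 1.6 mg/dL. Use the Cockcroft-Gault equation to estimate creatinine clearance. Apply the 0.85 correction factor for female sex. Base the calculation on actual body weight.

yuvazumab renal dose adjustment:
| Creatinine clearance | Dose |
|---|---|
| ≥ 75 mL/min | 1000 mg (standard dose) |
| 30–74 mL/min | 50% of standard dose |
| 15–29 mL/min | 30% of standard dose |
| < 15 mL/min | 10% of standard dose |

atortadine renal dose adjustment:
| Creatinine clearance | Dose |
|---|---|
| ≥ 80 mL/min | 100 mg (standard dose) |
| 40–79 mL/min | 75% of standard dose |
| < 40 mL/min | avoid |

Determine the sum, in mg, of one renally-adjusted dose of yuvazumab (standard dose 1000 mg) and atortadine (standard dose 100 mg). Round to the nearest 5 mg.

CrCl = (140 − 61) × 103 / (72 × 1.6) × 0.85 = 8137.0 / 115.20 × 0.85 ≈ 60.0 mL/min
CrCl ≈ 60 mL/min.
yuvazumab: 30–74 mL/min → 50% of 1000 mg = 500 mg.
atortadine: 40–79 mL/min → 75% of 100 mg = 75 mg.
Total = 500 + 75 = 575 mg.

575 mg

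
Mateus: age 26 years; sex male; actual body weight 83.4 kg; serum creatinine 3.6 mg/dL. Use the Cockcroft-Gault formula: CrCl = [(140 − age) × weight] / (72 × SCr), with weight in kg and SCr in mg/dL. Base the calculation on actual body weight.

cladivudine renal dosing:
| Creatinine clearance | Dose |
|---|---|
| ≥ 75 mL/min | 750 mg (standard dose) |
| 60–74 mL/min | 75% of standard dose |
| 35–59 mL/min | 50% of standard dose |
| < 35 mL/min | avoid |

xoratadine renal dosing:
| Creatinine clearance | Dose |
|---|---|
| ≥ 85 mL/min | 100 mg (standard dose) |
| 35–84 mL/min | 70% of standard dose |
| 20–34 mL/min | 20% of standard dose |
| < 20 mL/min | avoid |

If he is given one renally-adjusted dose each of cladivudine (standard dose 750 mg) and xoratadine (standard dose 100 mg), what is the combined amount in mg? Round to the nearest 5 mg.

CrCl = (140 − 26) × 83.4 / (72 × 3.6) = 9507.6 / 259.20 ≈ 36.7 mL/min
CrCl ≈ 37 mL/min.
cladivudine: 35–59 mL/min → 50% of 750 mg = 375 mg.
xoratadine: 35–84 mL/min → 70% of 100 mg = 70 mg.
Total = 375 + 70 = 445 mg.

445 mg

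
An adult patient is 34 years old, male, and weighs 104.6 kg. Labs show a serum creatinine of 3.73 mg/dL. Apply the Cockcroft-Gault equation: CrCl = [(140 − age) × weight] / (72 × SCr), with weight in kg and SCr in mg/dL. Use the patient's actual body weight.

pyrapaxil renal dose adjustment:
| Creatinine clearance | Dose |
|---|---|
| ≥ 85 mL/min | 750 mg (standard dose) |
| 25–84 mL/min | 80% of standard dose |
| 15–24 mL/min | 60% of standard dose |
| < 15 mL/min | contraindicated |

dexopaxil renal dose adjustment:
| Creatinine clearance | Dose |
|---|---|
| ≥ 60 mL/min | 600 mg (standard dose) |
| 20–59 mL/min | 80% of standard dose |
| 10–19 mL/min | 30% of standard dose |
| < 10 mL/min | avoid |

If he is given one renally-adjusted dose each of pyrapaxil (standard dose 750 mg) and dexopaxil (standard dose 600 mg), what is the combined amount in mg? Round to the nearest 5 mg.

1080 mg

CrCl = (140 − 34) × 104.6 / (72 × 3.73) = 11087.6 / 268.56 ≈ 41.3 mL/min
CrCl ≈ 41 mL/min.
pyrapaxil: 25–84 mL/min → 80% of 750 mg = 600 mg.
dexopaxil: 20–59 mL/min → 80% of 600 mg = 480 mg.
Total = 600 + 480 = 1080 mg.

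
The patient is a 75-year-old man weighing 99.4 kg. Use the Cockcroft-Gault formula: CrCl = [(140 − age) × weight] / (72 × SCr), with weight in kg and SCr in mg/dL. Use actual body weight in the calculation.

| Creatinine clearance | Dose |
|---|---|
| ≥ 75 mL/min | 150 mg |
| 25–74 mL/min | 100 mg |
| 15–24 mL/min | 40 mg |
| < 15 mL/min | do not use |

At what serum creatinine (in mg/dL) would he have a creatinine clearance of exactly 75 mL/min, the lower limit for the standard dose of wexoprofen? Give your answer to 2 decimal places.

1.20 mg/dL

Standard dose requires CrCl ≥ 75 mL/min.
Set (140 − 75) × 99.4 / (72 × SCr) = 75
SCr = (140 − 75) × 99.4 / (72 × 75) = 1.196 mg/dL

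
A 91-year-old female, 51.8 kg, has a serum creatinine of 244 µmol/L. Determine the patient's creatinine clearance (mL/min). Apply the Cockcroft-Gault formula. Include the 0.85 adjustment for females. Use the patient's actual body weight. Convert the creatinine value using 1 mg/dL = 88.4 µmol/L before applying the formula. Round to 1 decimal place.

SCr = 244 / 88.4 = 2.76 mg/dL
CrCl = (140 − 91) × 51.8 / (72 × 2.76) × 0.85 = 2538.2 / 198.72 × 0.85 ≈ 10.9 mL/min

10.9 mL/min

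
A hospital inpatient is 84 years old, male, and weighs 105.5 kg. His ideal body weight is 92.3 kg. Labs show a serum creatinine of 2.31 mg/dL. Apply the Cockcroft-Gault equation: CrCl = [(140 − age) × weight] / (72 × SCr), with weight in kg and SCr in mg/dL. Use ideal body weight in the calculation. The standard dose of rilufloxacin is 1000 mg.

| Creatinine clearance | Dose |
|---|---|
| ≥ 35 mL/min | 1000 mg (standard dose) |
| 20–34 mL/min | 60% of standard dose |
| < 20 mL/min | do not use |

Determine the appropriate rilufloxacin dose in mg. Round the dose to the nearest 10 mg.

600 mg

CrCl = (140 − 84) × 92.3 / (72 × 2.31) = 5168.8 / 166.32 ≈ 31.1 mL/min
CrCl ≈ 31 mL/min → bracket 20–34 mL/min.
60% of 1000 mg = 600 mg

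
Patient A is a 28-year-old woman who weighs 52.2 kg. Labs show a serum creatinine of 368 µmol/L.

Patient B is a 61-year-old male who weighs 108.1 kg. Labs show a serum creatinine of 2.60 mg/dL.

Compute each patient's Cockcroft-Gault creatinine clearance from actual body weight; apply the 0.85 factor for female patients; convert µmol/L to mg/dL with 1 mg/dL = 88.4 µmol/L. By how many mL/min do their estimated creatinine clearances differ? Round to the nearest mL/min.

29 mL/min

Patient A: SCr = 368 / 88.4 = 4.163 mg/dL
Patient A: CrCl = (140 − 28) × 52.2 / (72 × 4.163) × 0.85 = 5846.4 / 299.74 × 0.85 ≈ 16.6 mL/min
Patient B: CrCl = (140 − 61) × 108.1 / (72 × 2.6) = 8539.9 / 187.20 ≈ 45.6 mL/min
|16.6 − 45.6| = 29.0 mL/min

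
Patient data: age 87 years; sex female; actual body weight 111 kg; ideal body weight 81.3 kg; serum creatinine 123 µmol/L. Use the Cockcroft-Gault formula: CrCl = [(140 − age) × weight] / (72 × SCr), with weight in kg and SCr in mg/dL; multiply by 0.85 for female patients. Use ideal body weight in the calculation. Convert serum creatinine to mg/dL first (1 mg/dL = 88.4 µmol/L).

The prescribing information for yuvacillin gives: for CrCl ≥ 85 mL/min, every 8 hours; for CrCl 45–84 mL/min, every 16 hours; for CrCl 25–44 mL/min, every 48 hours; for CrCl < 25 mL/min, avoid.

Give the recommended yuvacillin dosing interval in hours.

SCr = 123 / 88.4 = 1.391 mg/dL
CrCl = (140 − 87) × 81.3 / (72 × 1.391) × 0.85 = 4308.9 / 100.15 × 0.85 ≈ 36.6 mL/min
CrCl ≈ 37 mL/min → bracket 25–44 mL/min → every 48 hours.

every 48 hours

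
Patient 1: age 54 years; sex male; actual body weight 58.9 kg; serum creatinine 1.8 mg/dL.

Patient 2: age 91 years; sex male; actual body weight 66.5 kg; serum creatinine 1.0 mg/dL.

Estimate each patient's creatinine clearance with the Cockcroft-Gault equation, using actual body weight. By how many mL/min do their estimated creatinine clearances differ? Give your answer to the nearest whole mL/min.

6 mL/min

Patient 1: CrCl = (140 − 54) × 58.9 / (72 × 1.8) = 5065.4 / 129.60 ≈ 39.1 mL/min
Patient 2: CrCl = (140 − 91) × 66.5 / (72 × 1) = 3258.5 / 72.00 ≈ 45.3 mL/min
|39.1 − 45.3| = 6.2 mL/min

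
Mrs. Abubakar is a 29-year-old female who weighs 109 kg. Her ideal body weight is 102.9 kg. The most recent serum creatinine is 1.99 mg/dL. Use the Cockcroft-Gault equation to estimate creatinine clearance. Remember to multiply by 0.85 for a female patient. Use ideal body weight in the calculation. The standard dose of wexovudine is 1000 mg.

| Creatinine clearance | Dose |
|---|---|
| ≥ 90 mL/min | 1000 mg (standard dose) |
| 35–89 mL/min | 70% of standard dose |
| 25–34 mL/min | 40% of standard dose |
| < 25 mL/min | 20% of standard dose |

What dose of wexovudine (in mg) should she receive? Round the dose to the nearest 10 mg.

CrCl = (140 − 29) × 102.9 / (72 × 1.99) × 0.85 = 11421.9 / 143.28 × 0.85 ≈ 67.8 mL/min
CrCl ≈ 68 mL/min → bracket 35–89 mL/min.
70% of 1000 mg = 700 mg

700 mg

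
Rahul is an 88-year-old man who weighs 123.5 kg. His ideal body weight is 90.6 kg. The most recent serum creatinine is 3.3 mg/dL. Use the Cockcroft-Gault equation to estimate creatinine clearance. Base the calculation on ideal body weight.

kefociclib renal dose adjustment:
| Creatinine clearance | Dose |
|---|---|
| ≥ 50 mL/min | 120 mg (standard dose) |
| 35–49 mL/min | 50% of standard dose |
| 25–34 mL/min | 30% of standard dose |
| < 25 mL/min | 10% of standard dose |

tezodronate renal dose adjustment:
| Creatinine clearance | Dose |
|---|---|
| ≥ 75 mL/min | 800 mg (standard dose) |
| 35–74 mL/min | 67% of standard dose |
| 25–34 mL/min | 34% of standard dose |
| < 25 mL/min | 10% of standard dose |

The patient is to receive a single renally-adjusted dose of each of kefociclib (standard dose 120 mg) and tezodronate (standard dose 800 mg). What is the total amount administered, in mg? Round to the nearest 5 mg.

CrCl = (140 − 88) × 90.6 / (72 × 3.3) = 4711.2 / 237.60 ≈ 19.8 mL/min
CrCl ≈ 20 mL/min.
kefociclib: < 25 mL/min → 10% of 120 mg = 12 mg.
tezodronate: < 25 mL/min → 10% of 800 mg = 80 mg.
Total = 12 + 80 = 92 mg.

90 mg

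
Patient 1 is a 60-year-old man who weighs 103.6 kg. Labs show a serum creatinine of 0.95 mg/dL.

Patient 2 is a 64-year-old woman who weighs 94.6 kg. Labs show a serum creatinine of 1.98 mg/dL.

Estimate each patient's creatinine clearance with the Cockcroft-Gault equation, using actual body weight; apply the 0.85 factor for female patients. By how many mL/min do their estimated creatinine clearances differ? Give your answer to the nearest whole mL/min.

78 mL/min

Patient 1: CrCl = (140 − 60) × 103.6 / (72 × 0.95) = 8288.0 / 68.40 ≈ 121.2 mL/min
Patient 2: CrCl = (140 − 64) × 94.6 / (72 × 1.98) × 0.85 = 7189.6 / 142.56 × 0.85 ≈ 42.9 mL/min
|121.2 − 42.9| = 78.3 mL/min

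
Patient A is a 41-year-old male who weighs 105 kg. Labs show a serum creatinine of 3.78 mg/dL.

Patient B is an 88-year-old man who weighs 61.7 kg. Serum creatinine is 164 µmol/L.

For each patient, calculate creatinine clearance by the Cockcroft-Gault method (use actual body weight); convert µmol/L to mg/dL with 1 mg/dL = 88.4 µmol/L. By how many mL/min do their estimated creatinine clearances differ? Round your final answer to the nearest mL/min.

14 mL/min

Patient A: CrCl = (140 − 41) × 105 / (72 × 3.78) = 10395.0 / 272.16 ≈ 38.2 mL/min
Patient B: SCr = 164 / 88.4 = 1.855 mg/dL
Patient B: CrCl = (140 − 88) × 61.7 / (72 × 1.855) = 3208.4 / 133.56 ≈ 24.0 mL/min
|38.2 − 24.0| = 14.2 mL/min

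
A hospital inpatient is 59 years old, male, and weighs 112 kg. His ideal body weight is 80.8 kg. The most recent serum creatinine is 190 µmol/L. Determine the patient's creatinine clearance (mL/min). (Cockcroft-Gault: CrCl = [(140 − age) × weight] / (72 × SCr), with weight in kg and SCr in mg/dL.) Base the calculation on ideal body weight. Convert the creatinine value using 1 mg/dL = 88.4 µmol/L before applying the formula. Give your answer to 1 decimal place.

42.3 mL/min

SCr = 190 / 88.4 = 2.149 mg/dL
CrCl = (140 − 59) × 80.8 / (72 × 2.149) = 6544.8 / 154.73 ≈ 42.3 mL/min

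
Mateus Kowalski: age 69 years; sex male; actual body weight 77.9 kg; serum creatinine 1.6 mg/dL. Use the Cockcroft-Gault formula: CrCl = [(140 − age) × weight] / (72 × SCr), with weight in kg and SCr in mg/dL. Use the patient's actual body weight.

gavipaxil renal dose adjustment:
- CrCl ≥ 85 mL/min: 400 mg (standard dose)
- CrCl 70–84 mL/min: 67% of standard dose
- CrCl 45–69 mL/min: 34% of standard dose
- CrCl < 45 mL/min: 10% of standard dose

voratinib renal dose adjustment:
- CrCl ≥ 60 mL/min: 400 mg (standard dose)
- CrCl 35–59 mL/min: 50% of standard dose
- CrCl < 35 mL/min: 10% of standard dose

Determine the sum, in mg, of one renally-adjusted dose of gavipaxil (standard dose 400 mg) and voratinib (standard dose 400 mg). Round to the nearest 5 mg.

CrCl = (140 − 69) × 77.9 / (72 × 1.6) = 5530.9 / 115.20 ≈ 48.0 mL/min
CrCl ≈ 48 mL/min.
gavipaxil: 45–69 mL/min → 34% of 400 mg = 136 mg.
voratinib: 35–59 mL/min → 50% of 400 mg = 200 mg.
Total = 136 + 200 = 336 mg.

335 mg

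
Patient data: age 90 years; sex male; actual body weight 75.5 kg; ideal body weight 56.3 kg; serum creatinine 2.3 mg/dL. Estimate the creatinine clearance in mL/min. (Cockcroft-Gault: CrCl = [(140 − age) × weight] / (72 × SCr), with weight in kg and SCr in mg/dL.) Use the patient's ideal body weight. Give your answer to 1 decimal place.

CrCl = (140 − 90) × 56.3 / (72 × 2.3) = 2815.0 / 165.60 ≈ 17.0 mL/min

17.0 mL/min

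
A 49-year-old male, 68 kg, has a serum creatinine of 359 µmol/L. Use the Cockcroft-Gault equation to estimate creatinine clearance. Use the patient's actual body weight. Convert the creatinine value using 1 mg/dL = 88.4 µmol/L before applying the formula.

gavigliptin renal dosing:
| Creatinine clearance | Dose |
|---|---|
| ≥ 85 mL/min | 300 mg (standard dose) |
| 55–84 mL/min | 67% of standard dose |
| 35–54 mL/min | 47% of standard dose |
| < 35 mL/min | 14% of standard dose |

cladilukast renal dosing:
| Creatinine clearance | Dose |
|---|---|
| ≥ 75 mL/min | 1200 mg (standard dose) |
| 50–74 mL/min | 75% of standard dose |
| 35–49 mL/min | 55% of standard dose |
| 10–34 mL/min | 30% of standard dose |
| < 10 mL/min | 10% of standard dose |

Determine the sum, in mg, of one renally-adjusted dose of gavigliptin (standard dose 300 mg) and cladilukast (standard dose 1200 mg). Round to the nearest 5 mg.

SCr = 359 / 88.4 = 4.061 mg/dL
CrCl = (140 − 49) × 68 / (72 × 4.061) = 6188.0 / 292.39 ≈ 21.2 mL/min
CrCl ≈ 21 mL/min.
gavigliptin: < 35 mL/min → 14% of 300 mg = 42 mg.
cladilukast: 10–34 mL/min → 30% of 1200 mg = 360 mg.
Total = 42 + 360 = 402 mg.

400 mg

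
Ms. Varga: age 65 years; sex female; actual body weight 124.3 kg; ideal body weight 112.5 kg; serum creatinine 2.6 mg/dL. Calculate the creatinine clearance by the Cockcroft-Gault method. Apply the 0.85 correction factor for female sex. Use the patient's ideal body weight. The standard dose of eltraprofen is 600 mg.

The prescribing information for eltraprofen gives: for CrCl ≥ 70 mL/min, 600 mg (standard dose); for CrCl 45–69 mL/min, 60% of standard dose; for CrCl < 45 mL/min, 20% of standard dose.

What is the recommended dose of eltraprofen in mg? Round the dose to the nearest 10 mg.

CrCl = (140 − 65) × 112.5 / (72 × 2.6) × 0.85 = 8437.5 / 187.20 × 0.85 ≈ 38.3 mL/min
CrCl ≈ 38 mL/min → bracket < 45 mL/min.
20% of 600 mg = 120 mg

120 mg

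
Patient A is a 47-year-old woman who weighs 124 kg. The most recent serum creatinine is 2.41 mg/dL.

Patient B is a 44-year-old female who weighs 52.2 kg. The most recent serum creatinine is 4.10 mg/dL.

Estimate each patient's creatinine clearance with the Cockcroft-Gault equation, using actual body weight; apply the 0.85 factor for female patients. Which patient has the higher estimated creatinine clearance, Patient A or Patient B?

Patient A

Patient A: CrCl = (140 − 47) × 124 / (72 × 2.41) × 0.85 = 11532.0 / 173.52 × 0.85 ≈ 56.5 mL/min
Patient B: CrCl = (140 − 44) × 52.2 / (72 × 4.1) × 0.85 = 5011.2 / 295.20 × 0.85 ≈ 14.4 mL/min
56.5 vs 14.4 mL/min → Patient A is higher.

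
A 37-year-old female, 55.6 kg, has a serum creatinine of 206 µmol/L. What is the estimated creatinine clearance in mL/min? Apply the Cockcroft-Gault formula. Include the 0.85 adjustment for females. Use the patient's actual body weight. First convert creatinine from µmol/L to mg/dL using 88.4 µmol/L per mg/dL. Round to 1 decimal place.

29.0 mL/min

SCr = 206 / 88.4 = 2.33 mg/dL
CrCl = (140 − 37) × 55.6 / (72 × 2.33) × 0.85 = 5726.8 / 167.76 × 0.85 ≈ 29.0 mL/min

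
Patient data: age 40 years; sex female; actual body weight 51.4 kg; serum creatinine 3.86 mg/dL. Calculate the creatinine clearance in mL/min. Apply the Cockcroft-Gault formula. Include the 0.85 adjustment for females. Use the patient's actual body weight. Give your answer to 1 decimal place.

15.7 mL/min

CrCl = (140 − 40) × 51.4 / (72 × 3.86) × 0.85 = 5140.0 / 277.92 × 0.85 ≈ 15.7 mL/min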